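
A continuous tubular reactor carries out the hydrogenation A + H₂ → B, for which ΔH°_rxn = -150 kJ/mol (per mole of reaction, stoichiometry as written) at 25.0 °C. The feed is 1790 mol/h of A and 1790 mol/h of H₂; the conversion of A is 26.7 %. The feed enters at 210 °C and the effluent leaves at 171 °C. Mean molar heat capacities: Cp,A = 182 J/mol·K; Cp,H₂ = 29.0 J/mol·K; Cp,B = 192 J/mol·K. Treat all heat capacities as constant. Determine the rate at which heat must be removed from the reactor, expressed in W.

Q_out = 24400 W

Extent of reaction ξ = 0.267 × 1790 = 477.93 mol/h
Reaction term: ξ·ΔH°_rxn = 477.93 × -150 = -71690 kJ/h
Sensible, feed 210→25 °C: -69873 kJ/h
Outlet flows (mol/h): A 1312.1, H₂ 1312.1, B 477.93
Sensible, products 25→171 °C: 53817 kJ/h
Q = ΔH = -87745 kJ/h = -24.374 kW
Heat removed = 24374 W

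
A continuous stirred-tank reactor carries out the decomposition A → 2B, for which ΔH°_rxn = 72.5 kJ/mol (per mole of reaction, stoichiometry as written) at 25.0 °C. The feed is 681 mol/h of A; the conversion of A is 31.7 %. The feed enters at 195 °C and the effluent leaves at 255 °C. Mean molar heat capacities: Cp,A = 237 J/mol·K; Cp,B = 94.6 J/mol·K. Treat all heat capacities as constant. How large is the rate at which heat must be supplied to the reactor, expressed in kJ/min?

Q_in = 383 kJ/min

Extent of reaction ξ = 0.317 × 681 = 215.88 mol/h
Reaction term: ξ·ΔH°_rxn = 215.88 × 72.5 = 15651 kJ/h
Sensible, feed 195→25 °C: -27437 kJ/h
Outlet flows (mol/h): A 465.12, B 431.75
Sensible, products 25→255 °C: 34748 kJ/h
Q = ΔH = 22962 kJ/h = 6.3782 kW
Heat supplied = 382.69 kJ/min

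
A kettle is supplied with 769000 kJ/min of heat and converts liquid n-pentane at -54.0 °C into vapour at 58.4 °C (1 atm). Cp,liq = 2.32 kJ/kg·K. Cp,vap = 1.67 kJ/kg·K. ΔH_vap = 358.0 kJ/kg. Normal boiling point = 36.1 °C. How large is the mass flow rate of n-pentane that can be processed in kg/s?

ṁ = 21.2 kg/s

Δh = 2.32×(36.1−-54.0) + 358.0 + 1.67×(58.4−36.1) = 604.27 kJ/kg
Q = 769000 kJ/min = 12817 kJ/s = 12817 kJ/s
ṁ = Q/Δh = 12817 / 604.27 = 21.21 kg/s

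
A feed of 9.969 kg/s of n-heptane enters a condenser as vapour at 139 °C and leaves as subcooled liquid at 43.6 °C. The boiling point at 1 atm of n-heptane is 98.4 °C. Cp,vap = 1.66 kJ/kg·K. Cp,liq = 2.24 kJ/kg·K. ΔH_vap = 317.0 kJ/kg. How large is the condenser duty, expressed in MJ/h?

vapour 139→98.4 °C: -67.396 kJ/kg
condensation at 98.4 °C: -317 kJ/kg
liquid 98.4→43.6 °C: -122.75 kJ/kg
Δh = -67.396 + -317 + -122.75 = -507.15 kJ/kg
Q = ṁ·Δh = 9.969 kg/s × -507.15 kJ/kg = -5055.8 kJ/s
|Q| = 5055.8 kW = 18201 MJ/h

Q_c = 18200 MJ/h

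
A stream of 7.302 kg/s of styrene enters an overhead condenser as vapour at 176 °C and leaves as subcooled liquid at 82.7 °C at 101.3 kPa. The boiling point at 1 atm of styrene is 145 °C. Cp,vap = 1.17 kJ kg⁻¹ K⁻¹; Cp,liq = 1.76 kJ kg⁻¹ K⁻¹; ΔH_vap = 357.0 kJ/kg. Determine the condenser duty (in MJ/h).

Q_c = 13200 MJ/h

vapour 176→145 °C: -36.27 kJ/kg
condensation at 145 °C: -357 kJ/kg
liquid 145→82.7 °C: -109.65 kJ/kg
Δh = -36.27 + -357 + -109.65 = -502.92 kJ/kg
Q = ṁ·Δh = 7.302 kg/s × -502.92 kJ/kg = -3672.3 kJ/s
|Q| = 3672.3 kW = 13220 MJ/h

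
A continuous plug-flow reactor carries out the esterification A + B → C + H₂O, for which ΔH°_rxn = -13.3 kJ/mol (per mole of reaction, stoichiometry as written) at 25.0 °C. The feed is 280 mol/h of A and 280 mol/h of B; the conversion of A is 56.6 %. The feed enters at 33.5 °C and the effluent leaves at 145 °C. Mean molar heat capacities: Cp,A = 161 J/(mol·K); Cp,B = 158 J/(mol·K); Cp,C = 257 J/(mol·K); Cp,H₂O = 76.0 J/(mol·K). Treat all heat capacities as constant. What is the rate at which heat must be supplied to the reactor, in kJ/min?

Q_in = 135 kJ/min

Extent of reaction ξ = 0.566 × 280 = 158.48 mol/h
Reaction term: ξ·ΔH°_rxn = 158.48 × -13.3 = -2107.8 kJ/h
Sensible, feed 33.5→25 °C: -759.22 kJ/h
Outlet flows (mol/h): A 121.52, B 121.52, C 158.48, H₂O 158.48
Sensible, products 25→145 °C: 10985 kJ/h
Q = ΔH = 8117.6 kJ/h = 2.2549 kW
Heat supplied = 135.29 kJ/min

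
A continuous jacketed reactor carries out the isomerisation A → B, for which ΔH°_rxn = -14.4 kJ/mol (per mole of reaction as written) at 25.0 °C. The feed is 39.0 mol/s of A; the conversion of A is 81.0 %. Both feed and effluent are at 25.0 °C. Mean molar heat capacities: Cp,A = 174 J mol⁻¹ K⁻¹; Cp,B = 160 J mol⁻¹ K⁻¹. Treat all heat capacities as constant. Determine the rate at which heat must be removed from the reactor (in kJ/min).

Q_out = 27300 kJ/min

Extent of reaction ξ = 0.810 × 39.0 = 31.59 mol/s
Reaction term: ξ·ΔH°_rxn = 31.59 × -14.4 = -454.9 kJ/s
Q = ΔH = -454.9 kJ/s = -454.9 kW
Heat removed = 27294 kJ/min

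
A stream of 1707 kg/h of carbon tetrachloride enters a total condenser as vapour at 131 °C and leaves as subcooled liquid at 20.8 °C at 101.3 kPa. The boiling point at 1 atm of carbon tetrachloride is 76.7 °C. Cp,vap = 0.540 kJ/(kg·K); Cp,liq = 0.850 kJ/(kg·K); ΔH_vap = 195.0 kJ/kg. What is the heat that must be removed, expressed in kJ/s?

vapour 131→76.7 °C: -29.322 kJ/kg
condensation at 76.7 °C: -195 kJ/kg
liquid 76.7→20.8 °C: -47.515 kJ/kg
Δh = -29.322 + -195 + -47.515 = -271.84 kJ/kg
Q = ṁ·Δh = 1707 kg/h × -271.84 kJ/kg = -464030 kJ/h
|Q| = 128.9 kW

Q_c = 129 kJ/s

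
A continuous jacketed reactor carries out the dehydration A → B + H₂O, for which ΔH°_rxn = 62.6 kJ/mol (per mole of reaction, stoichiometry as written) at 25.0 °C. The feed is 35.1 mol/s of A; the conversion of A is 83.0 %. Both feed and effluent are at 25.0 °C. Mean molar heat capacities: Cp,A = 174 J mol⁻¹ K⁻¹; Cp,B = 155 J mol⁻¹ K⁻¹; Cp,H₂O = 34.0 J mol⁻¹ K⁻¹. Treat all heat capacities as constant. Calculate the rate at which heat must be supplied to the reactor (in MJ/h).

Q_in = 6570 MJ/h

Extent of reaction ξ = 0.830 × 35.1 = 29.133 mol/s
Reaction term: ξ·ΔH°_rxn = 29.133 × 62.6 = 1823.7 kJ/s
Q = ΔH = 1823.7 kJ/s = 1823.7 kW
Heat supplied = 6565.4 MJ/h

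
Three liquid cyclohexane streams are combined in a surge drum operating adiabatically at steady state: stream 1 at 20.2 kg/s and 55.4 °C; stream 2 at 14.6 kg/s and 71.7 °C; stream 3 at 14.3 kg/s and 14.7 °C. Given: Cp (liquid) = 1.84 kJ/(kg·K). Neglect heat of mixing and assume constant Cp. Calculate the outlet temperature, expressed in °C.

No heat crosses the boundary, so H_out = H_in.
Σ ṁᵢCp,ᵢTᵢ = 20.2×1.84×55.4 + 14.6×1.84×71.7 + 14.3×1.84×14.7 = 4372
Σ ṁᵢCp,ᵢ = 20.2×1.84 + 14.6×1.84 + 14.3×1.84 = 90.344
T_out = 4372 / 90.344 = 48.393 °C

T_out = 48.4 °C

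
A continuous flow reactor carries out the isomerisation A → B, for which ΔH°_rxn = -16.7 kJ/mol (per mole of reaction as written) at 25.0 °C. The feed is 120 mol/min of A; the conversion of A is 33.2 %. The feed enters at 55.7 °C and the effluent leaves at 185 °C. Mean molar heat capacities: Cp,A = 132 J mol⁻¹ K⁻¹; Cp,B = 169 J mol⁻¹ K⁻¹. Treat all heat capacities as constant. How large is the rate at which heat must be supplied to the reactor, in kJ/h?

Extent of reaction ξ = 0.332 × 120 = 39.84 mol/min
Reaction term: ξ·ΔH°_rxn = 39.84 × -16.7 = -665.33 kJ/min
Sensible, feed 55.7→25 °C: -486.29 kJ/min
Outlet flows (mol/min): A 80.16, B 39.84
Sensible, products 25→185 °C: 2770.3 kJ/min
Q = ΔH = 1618.6 kJ/min = 26.977 kW
Heat supplied = 97118 kJ/h

Q_in = 97100 kJ/h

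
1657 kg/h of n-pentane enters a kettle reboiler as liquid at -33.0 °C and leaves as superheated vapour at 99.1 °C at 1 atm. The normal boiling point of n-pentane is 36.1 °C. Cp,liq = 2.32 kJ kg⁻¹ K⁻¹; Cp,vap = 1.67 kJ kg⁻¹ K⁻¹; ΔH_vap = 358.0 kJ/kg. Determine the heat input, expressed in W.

liquid -33.0→36.1 °C: 160.31 kJ/kg
vaporisation at 36.1 °C: 358 kJ/kg
vapour 36.1→99.1 °C: 105.21 kJ/kg
Δh = 160.31 + 358 + 105.21 = 623.52 kJ/kg
Q = ṁ·Δh = 1657 kg/h × 623.52 kJ/kg = 1.0332e+06 kJ/h
|Q| = 286.99 kW = 286990 W

Q = 287000 W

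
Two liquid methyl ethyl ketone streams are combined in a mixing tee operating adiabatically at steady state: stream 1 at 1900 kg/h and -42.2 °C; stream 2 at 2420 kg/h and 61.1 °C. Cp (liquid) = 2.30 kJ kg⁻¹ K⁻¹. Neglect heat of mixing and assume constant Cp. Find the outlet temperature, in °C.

T_out = 15.7 °C

No heat crosses the boundary, so H_out = H_in.
Σ ṁᵢCp,ᵢTᵢ = 1900×2.30×-42.2 + 2420×2.30×61.1 = 155670
Σ ṁᵢCp,ᵢ = 1900×2.30 + 2420×2.30 = 9936
T_out = 155670 / 9936 = 15.667 °C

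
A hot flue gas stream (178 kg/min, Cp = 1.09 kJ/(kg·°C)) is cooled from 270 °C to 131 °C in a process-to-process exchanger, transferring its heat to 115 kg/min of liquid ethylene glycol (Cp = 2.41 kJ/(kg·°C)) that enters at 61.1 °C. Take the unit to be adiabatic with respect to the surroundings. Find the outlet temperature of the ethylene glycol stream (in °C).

T_c,out = 158 °C

Heat released by hot stream: Q = 178 × 1.09 × (270 − 131) = 26969 kJ/min
Energy balance on cold side (adiabatic exchanger): Q = ṁ_c·Cp_c·(T_c,out − T_c,in)
T_c,out = 61.1 + 26969/(115 × 2.41) = 158.41 °C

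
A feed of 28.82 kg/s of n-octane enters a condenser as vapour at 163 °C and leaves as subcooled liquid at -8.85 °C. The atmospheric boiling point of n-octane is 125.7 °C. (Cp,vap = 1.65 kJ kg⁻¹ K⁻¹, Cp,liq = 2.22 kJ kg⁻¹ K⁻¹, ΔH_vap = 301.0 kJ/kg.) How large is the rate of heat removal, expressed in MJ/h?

Q_c = 68600 MJ/h

vapour 163→125.7 °C: -61.545 kJ/kg
condensation at 125.7 °C: -301 kJ/kg
liquid 125.7→-8.85 °C: -298.7 kJ/kg
Δh = -61.545 + -301 + -298.7 = -661.25 kJ/kg
Q = ṁ·Δh = 28.82 kg/s × -661.25 kJ/kg = -19057 kJ/s
|Q| = 19057 kW = 68606 MJ/h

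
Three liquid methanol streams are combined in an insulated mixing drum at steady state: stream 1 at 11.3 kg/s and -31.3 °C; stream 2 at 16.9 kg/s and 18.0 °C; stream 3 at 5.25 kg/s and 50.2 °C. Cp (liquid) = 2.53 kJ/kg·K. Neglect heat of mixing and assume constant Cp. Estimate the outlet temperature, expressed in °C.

Adiabatic, steady state ⇒ Σ ṁᵢCp,ᵢ(T_out − Tᵢ) = 0
Σ ṁᵢCp,ᵢTᵢ = 11.3×2.53×-31.3 + 16.9×2.53×18.0 + 5.25×2.53×50.2 = 541.57
Σ ṁᵢCp,ᵢ = 11.3×2.53 + 16.9×2.53 + 5.25×2.53 = 84.628
T_out = 541.57 / 84.628 = 6.3994 °C

T_out = 6.40 °C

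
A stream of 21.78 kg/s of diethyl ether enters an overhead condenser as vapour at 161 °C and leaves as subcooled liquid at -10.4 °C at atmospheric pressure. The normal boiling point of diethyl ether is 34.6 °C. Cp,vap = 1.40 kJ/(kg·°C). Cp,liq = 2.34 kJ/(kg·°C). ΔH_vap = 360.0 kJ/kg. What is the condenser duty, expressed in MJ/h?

vapour 161→34.6 °C: -176.96 kJ/kg
condensation at 34.6 °C: -360 kJ/kg
liquid 34.6→-10.4 °C: -105.3 kJ/kg
Δh = -176.96 + -360 + -105.3 = -642.26 kJ/kg
Q = ṁ·Δh = 21.78 kg/s × -642.26 kJ/kg = -13988 kJ/s
|Q| = 13988 kW = 50358 MJ/h

Q_c = 50400 MJ/h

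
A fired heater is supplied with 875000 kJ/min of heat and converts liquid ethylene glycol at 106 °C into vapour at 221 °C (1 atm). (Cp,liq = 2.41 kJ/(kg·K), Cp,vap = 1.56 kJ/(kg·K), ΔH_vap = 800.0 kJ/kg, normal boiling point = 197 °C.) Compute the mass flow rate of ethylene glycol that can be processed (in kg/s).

ṁ = 13.8 kg/s

Δh = 2.41×(197−106) + 800.0 + 1.56×(221−197) = 1056.8 kJ/kg
Q = 875000 kJ/min = 14583 kJ/s = 14583 kJ/s
ṁ = Q/Δh = 14583 / 1056.8 = 13.8 kg/s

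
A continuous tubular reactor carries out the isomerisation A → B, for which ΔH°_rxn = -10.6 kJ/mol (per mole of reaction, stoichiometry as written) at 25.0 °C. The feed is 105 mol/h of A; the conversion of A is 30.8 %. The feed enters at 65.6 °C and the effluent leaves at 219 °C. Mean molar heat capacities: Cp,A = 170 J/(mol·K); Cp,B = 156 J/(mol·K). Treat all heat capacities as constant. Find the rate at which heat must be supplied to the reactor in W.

Extent of reaction ξ = 0.308 × 105 = 32.34 mol/h
Reaction term: ξ·ΔH°_rxn = 32.34 × -10.6 = -342.8 kJ/h
Sensible, feed 65.6→25 °C: -724.71 kJ/h
Outlet flows (mol/h): A 72.66, B 32.34
Sensible, products 25→219 °C: 3375.1 kJ/h
Q = ΔH = 2307.6 kJ/h = 0.64099 kW
Heat supplied = 640.99 W

Q_in = 641 W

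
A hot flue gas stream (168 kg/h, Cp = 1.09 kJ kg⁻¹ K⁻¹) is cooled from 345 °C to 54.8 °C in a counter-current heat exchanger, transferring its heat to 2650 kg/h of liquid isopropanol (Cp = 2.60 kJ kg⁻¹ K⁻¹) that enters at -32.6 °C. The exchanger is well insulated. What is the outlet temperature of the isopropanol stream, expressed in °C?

T_c,out = -24.9 °C

Heat released by hot stream: Q = 168 × 1.09 × (345 − 54.8) = 53141 kJ/h
Energy balance on cold side (adiabatic exchanger): Q = ṁ_c·Cp_c·(T_c,out − T_c,in)
T_c,out = -32.6 + 53141/(2650 × 2.60) = -24.887 °C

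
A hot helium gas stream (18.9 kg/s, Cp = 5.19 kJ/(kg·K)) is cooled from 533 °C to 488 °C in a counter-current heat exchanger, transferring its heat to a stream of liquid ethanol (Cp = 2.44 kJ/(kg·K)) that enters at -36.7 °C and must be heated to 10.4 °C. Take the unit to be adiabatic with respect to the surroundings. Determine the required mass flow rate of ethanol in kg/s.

Heat released by hot stream: Q = 18.9 × 5.19 × (533 − 488) = 4414.1 kJ/s
Energy balance on cold side (adiabatic exchanger): Q = ṁ_c·Cp_c·(T_c,out − T_c,in)
ṁ_c = 4414.1 / [2.44 × (10.4 − -36.7)] = 38.409 kg/s

ṁ_c = 38.4 kg/s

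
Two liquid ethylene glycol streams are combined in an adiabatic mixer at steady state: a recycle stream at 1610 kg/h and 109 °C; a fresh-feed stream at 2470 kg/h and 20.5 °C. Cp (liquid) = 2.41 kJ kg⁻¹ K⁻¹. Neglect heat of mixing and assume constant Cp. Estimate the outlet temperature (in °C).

T_out = 55.4 °C

No heat crosses the boundary, so H_out = H_in.
Σ ṁᵢCp,ᵢTᵢ = 1610×2.41×109 + 2470×2.41×20.5 = 544960
Σ ṁᵢCp,ᵢ = 1610×2.41 + 2470×2.41 = 9832.8
T_out = 544960 / 9832.8 = 55.423 °C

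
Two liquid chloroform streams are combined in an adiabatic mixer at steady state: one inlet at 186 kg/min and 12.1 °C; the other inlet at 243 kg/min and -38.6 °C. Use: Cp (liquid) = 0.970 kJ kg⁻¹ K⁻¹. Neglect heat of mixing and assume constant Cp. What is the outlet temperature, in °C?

Adiabatic, steady state ⇒ Σ ṁᵢCp,ᵢ(T_out − Tᵢ) = 0
T_out = Σ ṁᵢCp,ᵢTᵢ / Σ ṁᵢCp,ᵢ
      = -6915.3 / 416.13 = -16.618 °C

T_out = -16.6 °C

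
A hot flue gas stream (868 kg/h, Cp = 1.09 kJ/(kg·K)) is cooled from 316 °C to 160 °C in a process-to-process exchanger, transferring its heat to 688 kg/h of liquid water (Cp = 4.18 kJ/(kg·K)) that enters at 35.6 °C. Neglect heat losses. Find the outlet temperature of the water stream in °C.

Heat released by hot stream: Q = 868 × 1.09 × (316 − 160) = 147590 kJ/h
Energy balance on cold side (adiabatic exchanger): Q = ṁ_c·Cp_c·(T_c,out − T_c,in)
T_c,out = 35.6 + 147590/(688 × 4.18) = 86.922 °C

T_c,out = 86.9 °C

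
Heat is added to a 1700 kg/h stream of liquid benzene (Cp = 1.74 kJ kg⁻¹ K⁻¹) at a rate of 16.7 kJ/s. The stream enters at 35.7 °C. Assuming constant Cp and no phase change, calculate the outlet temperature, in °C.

Q = 16.7 kJ/s = 60120 kJ/h
ΔT = Q/(ṁ·Cp) = 60120/(1700×1.74) = 20.325 K
T_out = 35.7 + 20.325 = 56.025 °C

T_out = 56.0 °C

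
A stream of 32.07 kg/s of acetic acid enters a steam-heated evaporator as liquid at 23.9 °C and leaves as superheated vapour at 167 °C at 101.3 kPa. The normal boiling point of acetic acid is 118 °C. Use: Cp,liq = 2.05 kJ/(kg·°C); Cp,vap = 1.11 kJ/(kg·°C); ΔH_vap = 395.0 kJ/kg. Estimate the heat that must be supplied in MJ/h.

Q = 74200 MJ/h

liquid 23.9→118 °C: 192.9 kJ/kg
vaporisation at 118 °C: 395 kJ/kg
vapour 118→167 °C: 54.39 kJ/kg
Δh = 192.9 + 395 + 54.39 = 642.29 kJ/kg
Q = ṁ·Δh = 32.07 kg/s × 642.29 kJ/kg = 20598 kJ/s
|Q| = 20598 kW = 74154 MJ/h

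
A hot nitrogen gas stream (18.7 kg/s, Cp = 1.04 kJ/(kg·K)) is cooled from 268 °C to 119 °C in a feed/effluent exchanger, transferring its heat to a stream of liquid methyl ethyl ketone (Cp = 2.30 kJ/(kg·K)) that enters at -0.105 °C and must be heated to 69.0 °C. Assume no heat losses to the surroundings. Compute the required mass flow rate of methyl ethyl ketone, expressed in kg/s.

Heat released by hot stream: Q = 18.7 × 1.04 × (268 − 119) = 2897.8 kJ/s
Energy balance on cold side (adiabatic exchanger): Q = ṁ_c·Cp_c·(T_c,out − T_c,in)
ṁ_c = 2897.8 / [2.30 × (69.0 − -0.105)] = 18.232 kg/s

ṁ_c = 18.2 kg/s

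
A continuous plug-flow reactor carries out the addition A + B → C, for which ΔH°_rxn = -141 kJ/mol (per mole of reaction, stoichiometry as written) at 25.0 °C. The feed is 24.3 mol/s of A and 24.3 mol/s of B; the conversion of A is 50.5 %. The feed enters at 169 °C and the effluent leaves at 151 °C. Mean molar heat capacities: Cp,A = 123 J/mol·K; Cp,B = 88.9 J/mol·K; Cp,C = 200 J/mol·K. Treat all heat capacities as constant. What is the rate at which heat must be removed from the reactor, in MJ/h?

Q_out = 6630 MJ/h

Extent of reaction ξ = 0.505 × 24.3 = 12.271 mol/s
Reaction term: ξ·ΔH°_rxn = 12.271 × -141 = -1730.3 kJ/s
Sensible, feed 169→25 °C: -741.48 kJ/s
Outlet flows (mol/s): A 12.029, B 12.029, C 12.271
Sensible, products 25→151 °C: 630.4 kJ/s
Q = ΔH = -1841.4 kJ/s = -1841.4 kW
Heat removed = 6628.9 MJ/h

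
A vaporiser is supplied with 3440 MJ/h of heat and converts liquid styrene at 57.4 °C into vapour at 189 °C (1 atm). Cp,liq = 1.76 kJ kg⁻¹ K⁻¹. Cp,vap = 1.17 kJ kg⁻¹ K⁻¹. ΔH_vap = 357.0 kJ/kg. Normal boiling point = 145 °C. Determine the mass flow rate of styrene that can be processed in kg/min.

Δh = 1.76×(145−57.4) + 357.0 + 1.17×(189−145) = 562.66 kJ/kg
Q = 3440 MJ/h = 955.56 kJ/s = 57333 kJ/min
ṁ = Q/Δh = 57333 / 562.66 = 101.9 kg/min

ṁ = 102 kg/min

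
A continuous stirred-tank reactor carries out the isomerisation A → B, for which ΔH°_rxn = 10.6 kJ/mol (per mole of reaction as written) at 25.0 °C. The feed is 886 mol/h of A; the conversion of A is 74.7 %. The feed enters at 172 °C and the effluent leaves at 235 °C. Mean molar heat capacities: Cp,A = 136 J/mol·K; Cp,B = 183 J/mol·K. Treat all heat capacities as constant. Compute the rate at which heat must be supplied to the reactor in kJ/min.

Extent of reaction ξ = 0.747 × 886 = 661.84 mol/h
Reaction term: ξ·ΔH°_rxn = 661.84 × 10.6 = 7015.5 kJ/h
Sensible, feed 172→25 °C: -17713 kJ/h
Outlet flows (mol/h): A 224.16, B 661.84
Sensible, products 25→235 °C: 31837 kJ/h
Q = ΔH = 21139 kJ/h = 5.872 kW
Heat supplied = 352.32 kJ/min

Q_in = 352 kJ/min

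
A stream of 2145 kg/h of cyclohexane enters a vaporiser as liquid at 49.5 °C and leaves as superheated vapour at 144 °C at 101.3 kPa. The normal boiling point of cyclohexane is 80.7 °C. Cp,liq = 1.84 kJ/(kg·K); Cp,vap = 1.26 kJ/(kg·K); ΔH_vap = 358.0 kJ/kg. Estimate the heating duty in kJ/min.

liquid 49.5→80.7 °C: 57.408 kJ/kg
vaporisation at 80.7 °C: 358 kJ/kg
vapour 80.7→144 °C: 79.758 kJ/kg
Δh = 57.408 + 358 + 79.758 = 495.17 kJ/kg
Q = ṁ·Δh = 2145 kg/h × 495.17 kJ/kg = 1.0621e+06 kJ/h
|Q| = 295.04 kW = 17702 kJ/min

Q = 17700 kJ/min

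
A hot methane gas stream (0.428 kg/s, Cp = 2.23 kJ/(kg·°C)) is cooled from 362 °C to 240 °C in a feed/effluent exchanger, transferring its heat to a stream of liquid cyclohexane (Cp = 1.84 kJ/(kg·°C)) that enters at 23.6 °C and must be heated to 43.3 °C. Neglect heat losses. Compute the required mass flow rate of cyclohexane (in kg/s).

ṁ_c = 3.21 kg/s

Heat released by hot stream: Q = 0.428 × 2.23 × (362 − 240) = 116.44 kJ/s
Energy balance on cold side (adiabatic exchanger): Q = ṁ_c·Cp_c·(T_c,out − T_c,in)
ṁ_c = 116.44 / [1.84 × (43.3 − 23.6)] = 3.2124 kg/s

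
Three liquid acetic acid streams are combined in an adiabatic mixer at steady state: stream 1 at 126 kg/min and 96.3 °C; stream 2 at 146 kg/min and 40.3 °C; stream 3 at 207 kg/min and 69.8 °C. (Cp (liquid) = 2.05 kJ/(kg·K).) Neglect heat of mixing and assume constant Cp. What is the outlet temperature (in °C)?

T_out = 67.8 °C

No heat crosses the boundary, so H_out = H_in.
T_out = Σ ṁᵢCp,ᵢTᵢ / Σ ṁᵢCp,ᵢ
      = 66556 / 981.95 = 67.779 °C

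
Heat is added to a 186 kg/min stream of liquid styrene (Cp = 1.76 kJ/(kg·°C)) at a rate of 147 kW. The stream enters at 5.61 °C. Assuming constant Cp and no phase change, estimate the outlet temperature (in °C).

Q = 147 kW = 8820 kJ/min
ΔT = Q/(ṁ·Cp) = 8820/(186×1.76) = 26.943 K
T_out = 5.61 + 26.943 = 32.553 °C

T_out = 32.6 °C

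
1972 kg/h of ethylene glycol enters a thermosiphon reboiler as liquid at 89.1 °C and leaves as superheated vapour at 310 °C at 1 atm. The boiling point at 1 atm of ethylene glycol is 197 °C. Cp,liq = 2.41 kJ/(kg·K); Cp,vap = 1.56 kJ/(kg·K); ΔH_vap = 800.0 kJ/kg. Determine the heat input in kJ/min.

liquid 89.1→197 °C: 260.04 kJ/kg
vaporisation at 197 °C: 800 kJ/kg
vapour 197→310 °C: 176.28 kJ/kg
Δh = 260.04 + 800 + 176.28 = 1236.3 kJ/kg
Q = ṁ·Δh = 1972 kg/h × 1236.3 kJ/kg = 2.438e+06 kJ/h
|Q| = 677.23 kW = 40634 kJ/min

Q = 40600 kJ/min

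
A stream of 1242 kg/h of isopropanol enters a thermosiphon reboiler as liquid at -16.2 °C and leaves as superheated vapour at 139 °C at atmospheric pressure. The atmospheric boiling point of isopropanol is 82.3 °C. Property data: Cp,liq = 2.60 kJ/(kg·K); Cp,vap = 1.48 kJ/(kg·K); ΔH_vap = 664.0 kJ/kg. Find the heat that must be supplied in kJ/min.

Q = 20800 kJ/min

liquid -16.2→82.3 °C: 256.1 kJ/kg
vaporisation at 82.3 °C: 664 kJ/kg
vapour 82.3→139 °C: 83.916 kJ/kg
Δh = 256.1 + 664 + 83.916 = 1004 kJ/kg
Q = ṁ·Δh = 1242 kg/h × 1004 kJ/kg = 1.247e+06 kJ/h
|Q| = 346.39 kW = 20783 kJ/min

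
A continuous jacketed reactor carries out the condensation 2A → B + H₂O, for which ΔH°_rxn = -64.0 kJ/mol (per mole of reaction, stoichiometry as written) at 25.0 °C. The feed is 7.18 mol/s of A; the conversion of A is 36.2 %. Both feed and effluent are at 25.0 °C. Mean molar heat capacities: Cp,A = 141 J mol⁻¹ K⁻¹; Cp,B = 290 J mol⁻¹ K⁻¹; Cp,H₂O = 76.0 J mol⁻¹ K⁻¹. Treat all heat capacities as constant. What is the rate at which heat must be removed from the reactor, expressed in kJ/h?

Extent of reaction ξ = 0.362 × 7.18 / 2 = 1.2996 mol/s
Reaction term: ξ·ΔH°_rxn = 1.2996 × -64.0 = -83.173 kJ/s
Q = ΔH = -83.173 kJ/s = -83.173 kW
Heat removed = 299420 kJ/h

Q_out = 299000 kJ/h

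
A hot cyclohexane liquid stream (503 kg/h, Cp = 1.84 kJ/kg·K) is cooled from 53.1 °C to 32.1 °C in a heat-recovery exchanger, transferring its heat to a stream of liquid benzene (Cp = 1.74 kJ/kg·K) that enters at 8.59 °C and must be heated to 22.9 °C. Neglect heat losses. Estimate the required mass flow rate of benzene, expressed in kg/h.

ṁ_c = 781 kg/h

Heat released by hot stream: Q = 503 × 1.84 × (53.1 − 32.1) = 19436 kJ/h
Energy balance on cold side (adiabatic exchanger): Q = ṁ_c·Cp_c·(T_c,out − T_c,in)
ṁ_c = 19436 / [1.74 × (22.9 − 8.59)] = 780.58 kg/h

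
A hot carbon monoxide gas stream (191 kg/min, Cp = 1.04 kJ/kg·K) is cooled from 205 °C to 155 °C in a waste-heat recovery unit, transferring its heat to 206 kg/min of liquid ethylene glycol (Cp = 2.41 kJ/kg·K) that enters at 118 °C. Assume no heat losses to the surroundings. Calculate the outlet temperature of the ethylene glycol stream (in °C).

T_c,out = 138 °C

Heat released by hot stream: Q = 191 × 1.04 × (205 − 155) = 9932 kJ/min
Energy balance on cold side (adiabatic exchanger): Q = ṁ_c·Cp_c·(T_c,out − T_c,in)
T_c,out = 118 + 9932/(206 × 2.41) = 138.01 °C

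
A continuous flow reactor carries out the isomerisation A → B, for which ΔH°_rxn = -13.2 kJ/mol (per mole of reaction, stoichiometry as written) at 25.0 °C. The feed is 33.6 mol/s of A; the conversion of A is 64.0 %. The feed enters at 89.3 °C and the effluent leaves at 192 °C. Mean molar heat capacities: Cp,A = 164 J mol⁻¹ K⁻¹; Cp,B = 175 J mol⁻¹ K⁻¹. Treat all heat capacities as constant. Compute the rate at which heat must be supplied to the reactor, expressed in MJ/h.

Extent of reaction ξ = 0.640 × 33.6 = 21.504 mol/s
Reaction term: ξ·ΔH°_rxn = 21.504 × -13.2 = -283.85 kJ/s
Sensible, feed 89.3→25 °C: -354.32 kJ/s
Outlet flows (mol/s): A 12.096, B 21.504
Sensible, products 25→192 °C: 959.74 kJ/s
Q = ΔH = 321.57 kJ/s = 321.57 kW
Heat supplied = 1157.6 MJ/h

Q_in = 1160 MJ/h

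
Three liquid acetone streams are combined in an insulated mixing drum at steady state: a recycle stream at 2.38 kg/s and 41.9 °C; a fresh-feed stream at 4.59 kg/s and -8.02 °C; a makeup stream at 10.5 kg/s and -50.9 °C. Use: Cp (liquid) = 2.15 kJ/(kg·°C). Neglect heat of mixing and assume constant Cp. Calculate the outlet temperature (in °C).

T_out = -27.0 °C

Adiabatic, steady state ⇒ Σ ṁᵢCp,ᵢ(T_out − Tᵢ) = 0
Σ ṁᵢCp,ᵢTᵢ = 2.38×2.15×41.9 + 4.59×2.15×-8.02 + 10.5×2.15×-50.9 = -1013.8
Σ ṁᵢCp,ᵢ = 2.38×2.15 + 4.59×2.15 + 10.5×2.15 = 37.56
T_out = -1013.8 / 37.56 = -26.991 °C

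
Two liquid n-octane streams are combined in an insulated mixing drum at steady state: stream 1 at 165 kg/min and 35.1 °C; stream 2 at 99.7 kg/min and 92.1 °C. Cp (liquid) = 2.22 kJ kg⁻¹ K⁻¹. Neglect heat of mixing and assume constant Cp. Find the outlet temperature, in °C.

Adiabatic, steady state ⇒ Σ ṁᵢCp,ᵢ(T_out − Tᵢ) = 0
T_out = Σ ṁᵢCp,ᵢTᵢ / Σ ṁᵢCp,ᵢ
      = 33242 / 587.63 = 56.569 °C

T_out = 56.6 °C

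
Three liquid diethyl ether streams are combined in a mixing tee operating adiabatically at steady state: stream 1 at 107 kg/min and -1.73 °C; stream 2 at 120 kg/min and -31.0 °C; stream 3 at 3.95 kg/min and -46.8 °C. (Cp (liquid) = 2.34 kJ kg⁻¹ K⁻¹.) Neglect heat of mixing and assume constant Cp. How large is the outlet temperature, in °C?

Energy balance with Q = 0: Σ ṁᵢCp,ᵢ(T_out − Tᵢ) = 0
Σ ṁᵢCp,ᵢTᵢ = 107×2.34×-1.73 + 120×2.34×-31.0 + 3.95×2.34×-46.8 = -9570.5
Σ ṁᵢCp,ᵢ = 107×2.34 + 120×2.34 + 3.95×2.34 = 540.42
T_out = -9570.5 / 540.42 = -17.709 °C

T_out = -17.7 °C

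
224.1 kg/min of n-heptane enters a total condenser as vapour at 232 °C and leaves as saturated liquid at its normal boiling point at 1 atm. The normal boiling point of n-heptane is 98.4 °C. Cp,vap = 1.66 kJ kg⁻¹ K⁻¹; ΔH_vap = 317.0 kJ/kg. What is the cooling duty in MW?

Q_c = 2.01 MW

vapour 232→98.4 °C: -221.78 kJ/kg
condensation at 98.4 °C: -317 kJ/kg
Δh = -221.78 + -317 = -538.78 kJ/kg
Q = ṁ·Δh = 224.1 kg/min × -538.78 kJ/kg = -120740 kJ/min
|Q| = 2012.3 kW = 2.0123 MW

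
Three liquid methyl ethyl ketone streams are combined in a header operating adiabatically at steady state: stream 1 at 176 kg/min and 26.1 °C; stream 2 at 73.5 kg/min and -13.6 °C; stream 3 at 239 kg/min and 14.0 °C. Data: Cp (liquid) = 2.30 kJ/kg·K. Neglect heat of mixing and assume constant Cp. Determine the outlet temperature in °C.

Energy balance with Q = 0: Σ ṁᵢCp,ᵢ(T_out − Tᵢ) = 0
Σ ṁᵢCp,ᵢTᵢ = 176×2.30×26.1 + 73.5×2.30×-13.6 + 239×2.30×14.0 = 15962
Σ ṁᵢCp,ᵢ = 176×2.30 + 73.5×2.30 + 239×2.30 = 1123.5
T_out = 15962 / 1123.5 = 14.207 °C

T_out = 14.2 °C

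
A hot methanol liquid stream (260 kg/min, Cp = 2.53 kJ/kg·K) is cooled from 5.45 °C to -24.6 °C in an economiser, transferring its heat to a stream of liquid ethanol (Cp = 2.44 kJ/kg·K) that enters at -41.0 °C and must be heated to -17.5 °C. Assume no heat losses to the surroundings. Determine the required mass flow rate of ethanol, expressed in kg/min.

Heat released by hot stream: Q = 260 × 2.53 × (5.45 − -24.6) = 19767 kJ/min
Energy balance on cold side (adiabatic exchanger): Q = ṁ_c·Cp_c·(T_c,out − T_c,in)
ṁ_c = 19767 / [2.44 × (-17.5 − -41.0)] = 344.73 kg/min

ṁ_c = 345 kg/min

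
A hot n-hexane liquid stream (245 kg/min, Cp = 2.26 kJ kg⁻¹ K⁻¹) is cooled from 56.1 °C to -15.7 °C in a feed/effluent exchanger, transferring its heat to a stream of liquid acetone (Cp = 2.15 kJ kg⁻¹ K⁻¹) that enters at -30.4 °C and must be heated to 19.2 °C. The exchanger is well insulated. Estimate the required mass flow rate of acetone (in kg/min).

ṁ_c = 373 kg/min

Heat released by hot stream: Q = 245 × 2.26 × (56.1 − -15.7) = 39756 kJ/min
Energy balance on cold side (adiabatic exchanger): Q = ṁ_c·Cp_c·(T_c,out − T_c,in)
ṁ_c = 39756 / [2.15 × (19.2 − -30.4)] = 372.8 kg/min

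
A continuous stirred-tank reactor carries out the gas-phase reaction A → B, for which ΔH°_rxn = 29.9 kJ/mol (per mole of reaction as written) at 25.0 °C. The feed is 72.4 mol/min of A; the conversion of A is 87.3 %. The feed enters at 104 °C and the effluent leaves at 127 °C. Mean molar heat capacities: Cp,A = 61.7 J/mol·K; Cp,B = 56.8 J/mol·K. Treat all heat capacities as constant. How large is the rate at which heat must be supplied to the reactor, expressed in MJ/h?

Q_in = 118 MJ/h

Extent of reaction ξ = 0.873 × 72.4 = 63.205 mol/min
Reaction term: ξ·ΔH°_rxn = 63.205 × 29.9 = 1889.8 kJ/min
Sensible, feed 104→25 °C: -352.9 kJ/min
Outlet flows (mol/min): A 9.1948, B 63.205
Sensible, products 25→127 °C: 424.05 kJ/min
Q = ΔH = 1961 kJ/min = 32.683 kW
Heat supplied = 117.66 MJ/h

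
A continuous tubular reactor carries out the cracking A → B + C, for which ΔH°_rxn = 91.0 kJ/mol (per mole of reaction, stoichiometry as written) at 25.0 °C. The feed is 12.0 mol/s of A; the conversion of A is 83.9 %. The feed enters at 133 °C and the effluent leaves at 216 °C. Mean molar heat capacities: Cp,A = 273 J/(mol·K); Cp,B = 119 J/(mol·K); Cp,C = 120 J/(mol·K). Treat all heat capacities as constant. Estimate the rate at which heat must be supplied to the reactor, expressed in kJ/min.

Q_in = 67400 kJ/min

Extent of reaction ξ = 0.839 × 12.0 = 10.068 mol/s
Reaction term: ξ·ΔH°_rxn = 10.068 × 91.0 = 916.19 kJ/s
Sensible, feed 133→25 °C: -353.81 kJ/s
Outlet flows (mol/s): A 1.932, B 10.068, C 10.068
Sensible, products 25→216 °C: 560.33 kJ/s
Q = ΔH = 1122.7 kJ/s = 1122.7 kW
Heat supplied = 67363 kJ/min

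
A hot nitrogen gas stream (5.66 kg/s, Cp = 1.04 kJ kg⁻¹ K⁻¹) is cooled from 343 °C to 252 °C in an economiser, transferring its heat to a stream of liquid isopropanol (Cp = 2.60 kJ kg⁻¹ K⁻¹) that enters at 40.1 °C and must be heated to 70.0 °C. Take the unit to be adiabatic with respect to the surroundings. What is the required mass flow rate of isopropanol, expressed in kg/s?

Heat released by hot stream: Q = 5.66 × 1.04 × (343 − 252) = 535.66 kJ/s
Energy balance on cold side (adiabatic exchanger): Q = ṁ_c·Cp_c·(T_c,out − T_c,in)
ṁ_c = 535.66 / [2.60 × (70.0 − 40.1)] = 6.8904 kg/s

ṁ_c = 6.89 kg/s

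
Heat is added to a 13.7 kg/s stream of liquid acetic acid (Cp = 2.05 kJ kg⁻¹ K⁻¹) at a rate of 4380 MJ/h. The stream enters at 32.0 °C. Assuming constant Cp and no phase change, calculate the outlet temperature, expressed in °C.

T_out = 75.3 °C

Q = 4380 MJ/h = 1216.7 kJ/s
ΔT = Q/(ṁ·Cp) = 1216.7/(13.7×2.05) = 43.321 K
T_out = 32.0 + 43.321 = 75.321 °C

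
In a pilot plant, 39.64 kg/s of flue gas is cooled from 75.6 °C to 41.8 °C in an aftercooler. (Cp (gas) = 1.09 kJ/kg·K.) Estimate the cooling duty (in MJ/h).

Q = ṁ·Cp·ΔT = 39.64 × 1.09 × (41.8 − 75.6) = -1460.4 kJ/s
Cooling duty = 5257.5 MJ/h

Q_c = 5260 MJ/h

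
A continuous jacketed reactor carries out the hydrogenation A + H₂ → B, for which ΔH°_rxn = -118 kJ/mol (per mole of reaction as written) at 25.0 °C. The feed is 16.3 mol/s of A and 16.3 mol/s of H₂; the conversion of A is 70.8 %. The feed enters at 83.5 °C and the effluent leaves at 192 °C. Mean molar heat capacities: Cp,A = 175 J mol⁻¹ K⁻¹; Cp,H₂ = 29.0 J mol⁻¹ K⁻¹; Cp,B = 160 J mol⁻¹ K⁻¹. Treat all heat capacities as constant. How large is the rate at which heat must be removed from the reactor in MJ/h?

Extent of reaction ξ = 0.708 × 16.3 = 11.54 mol/s
Reaction term: ξ·ΔH°_rxn = 11.54 × -118 = -1361.8 kJ/s
Sensible, feed 83.5→25 °C: -194.52 kJ/s
Outlet flows (mol/s): A 4.7596, H₂ 4.7596, B 11.54
Sensible, products 25→192 °C: 470.51 kJ/s
Q = ΔH = -1085.8 kJ/s = -1085.8 kW
Heat removed = 3908.8 MJ/h

Q_out = 3910 MJ/h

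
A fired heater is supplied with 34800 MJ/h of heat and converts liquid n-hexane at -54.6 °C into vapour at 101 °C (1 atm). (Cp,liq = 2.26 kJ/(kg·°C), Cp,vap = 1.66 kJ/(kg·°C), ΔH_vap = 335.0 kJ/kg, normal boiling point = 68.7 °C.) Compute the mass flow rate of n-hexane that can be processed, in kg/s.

ṁ = 14.5 kg/s

Δh = 2.26×(68.7−-54.6) + 335.0 + 1.66×(101−68.7) = 667.28 kJ/kg
Q = 34800 MJ/h = 9666.7 kJ/s = 9666.7 kJ/s
ṁ = Q/Δh = 9666.7 / 667.28 = 14.487 kg/s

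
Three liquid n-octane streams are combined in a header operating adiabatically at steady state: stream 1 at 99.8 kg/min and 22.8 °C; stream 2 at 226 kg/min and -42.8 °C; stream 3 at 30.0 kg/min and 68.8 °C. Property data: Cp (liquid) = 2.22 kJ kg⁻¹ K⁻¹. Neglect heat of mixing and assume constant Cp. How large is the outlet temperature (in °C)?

Energy balance with Q = 0: Σ ṁᵢCp,ᵢ(T_out − Tᵢ) = 0
Σ ṁᵢCp,ᵢTᵢ = 99.8×2.22×22.8 + 226×2.22×-42.8 + 30.0×2.22×68.8 = -11840
Σ ṁᵢCp,ᵢ = 99.8×2.22 + 226×2.22 + 30.0×2.22 = 789.88
T_out = -11840 / 789.88 = -14.99 °C

T_out = -15.0 °C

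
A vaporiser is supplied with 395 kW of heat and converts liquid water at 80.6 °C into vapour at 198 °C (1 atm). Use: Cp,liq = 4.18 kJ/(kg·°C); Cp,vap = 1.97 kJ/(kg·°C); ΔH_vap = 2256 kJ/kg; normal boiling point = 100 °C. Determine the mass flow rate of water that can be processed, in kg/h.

ṁ = 562 kg/h

Δh = 4.18×(100−80.6) + 2256 + 1.97×(198−100) = 2530.2 kJ/kg
Q = 395 kW = 395 kJ/s = 1.422e+06 kJ/h
ṁ = Q/Δh = 1.422e+06 / 2530.2 = 562.02 kg/h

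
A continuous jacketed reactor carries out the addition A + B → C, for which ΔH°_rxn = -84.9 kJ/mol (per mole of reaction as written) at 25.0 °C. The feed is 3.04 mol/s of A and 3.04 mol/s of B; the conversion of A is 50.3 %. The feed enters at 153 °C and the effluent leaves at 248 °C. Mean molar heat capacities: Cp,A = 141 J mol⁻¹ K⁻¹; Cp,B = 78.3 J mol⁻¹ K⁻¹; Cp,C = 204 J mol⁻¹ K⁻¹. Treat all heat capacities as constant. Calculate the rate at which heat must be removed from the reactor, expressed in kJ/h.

Q_out = 258000 kJ/h

Extent of reaction ξ = 0.503 × 3.04 = 1.5291 mol/s
Reaction term: ξ·ΔH°_rxn = 1.5291 × -84.9 = -129.82 kJ/s
Sensible, feed 153→25 °C: -85.334 kJ/s
Outlet flows (mol/s): A 1.5109, B 1.5109, C 1.5291
Sensible, products 25→248 °C: 143.45 kJ/s
Q = ΔH = -71.706 kJ/s = -71.706 kW
Heat removed = 258140 kJ/h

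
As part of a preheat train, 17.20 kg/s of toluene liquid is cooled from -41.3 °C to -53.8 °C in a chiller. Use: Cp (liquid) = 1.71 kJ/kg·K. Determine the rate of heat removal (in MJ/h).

Q_c = 1320 MJ/h

Q = ṁ·Cp·ΔT = 17.20 × 1.71 × (-53.8 − -41.3) = -367.65 kJ/s
Cooling duty = 1323.5 MJ/h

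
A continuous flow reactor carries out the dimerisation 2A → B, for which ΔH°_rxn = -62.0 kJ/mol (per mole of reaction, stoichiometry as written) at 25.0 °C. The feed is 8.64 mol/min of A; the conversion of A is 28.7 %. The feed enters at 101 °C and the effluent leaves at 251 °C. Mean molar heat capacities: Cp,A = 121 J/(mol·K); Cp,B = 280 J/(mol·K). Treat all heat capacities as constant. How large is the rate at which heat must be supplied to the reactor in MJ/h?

Extent of reaction ξ = 0.287 × 8.64 / 2 = 1.2398 mol/min
Reaction term: ξ·ΔH°_rxn = 1.2398 × -62.0 = -76.87 kJ/min
Sensible, feed 101→25 °C: -79.453 kJ/min
Outlet flows (mol/min): A 6.1603, B 1.2398
Sensible, products 25→251 °C: 246.92 kJ/min
Q = ΔH = 90.594 kJ/min = 1.5099 kW
Heat supplied = 5.4356 MJ/h

Q_in = 5.44 MJ/h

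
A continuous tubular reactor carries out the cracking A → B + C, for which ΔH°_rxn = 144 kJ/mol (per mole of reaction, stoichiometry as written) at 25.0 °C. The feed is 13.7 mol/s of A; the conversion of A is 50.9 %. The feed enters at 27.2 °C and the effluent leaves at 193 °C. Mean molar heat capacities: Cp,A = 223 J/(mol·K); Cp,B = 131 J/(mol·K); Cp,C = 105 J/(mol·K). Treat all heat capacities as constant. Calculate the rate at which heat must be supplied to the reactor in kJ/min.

Extent of reaction ξ = 0.509 × 13.7 = 6.9733 mol/s
Reaction term: ξ·ΔH°_rxn = 6.9733 × 144 = 1004.2 kJ/s
Sensible, feed 27.2→25 °C: -6.7212 kJ/s
Outlet flows (mol/s): A 6.7267, B 6.9733, C 6.9733
Sensible, products 25→193 °C: 528.49 kJ/s
Q = ΔH = 1525.9 kJ/s = 1525.9 kW
Heat supplied = 91555 kJ/min

Q_in = 91600 kJ/min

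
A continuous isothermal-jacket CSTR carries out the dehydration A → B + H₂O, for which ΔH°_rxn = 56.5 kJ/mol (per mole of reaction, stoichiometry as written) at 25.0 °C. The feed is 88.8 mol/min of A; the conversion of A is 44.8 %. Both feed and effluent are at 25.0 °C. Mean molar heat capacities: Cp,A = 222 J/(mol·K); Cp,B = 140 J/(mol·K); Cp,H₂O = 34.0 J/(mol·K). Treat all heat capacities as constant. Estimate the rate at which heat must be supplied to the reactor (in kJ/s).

Q_in = 37.5 kJ/s

Extent of reaction ξ = 0.448 × 88.8 = 39.782 mol/min
Reaction term: ξ·ΔH°_rxn = 39.782 × 56.5 = 2247.7 kJ/min
Q = ΔH = 2247.7 kJ/min = 37.462 kW
Heat supplied = 37.462 kJ/s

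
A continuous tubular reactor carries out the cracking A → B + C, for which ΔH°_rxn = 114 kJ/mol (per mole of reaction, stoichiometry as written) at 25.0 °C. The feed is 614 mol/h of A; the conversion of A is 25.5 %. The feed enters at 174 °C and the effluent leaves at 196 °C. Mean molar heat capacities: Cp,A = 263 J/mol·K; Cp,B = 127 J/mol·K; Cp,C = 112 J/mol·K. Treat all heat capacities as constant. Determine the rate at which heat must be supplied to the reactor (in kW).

Q_in = 5.77 kW

Extent of reaction ξ = 0.255 × 614 = 156.57 mol/h
Reaction term: ξ·ΔH°_rxn = 156.57 × 114 = 17849 kJ/h
Sensible, feed 174→25 °C: -24061 kJ/h
Outlet flows (mol/h): A 457.43, B 156.57, C 156.57
Sensible, products 25→196 °C: 26971 kJ/h
Q = ΔH = 20759 kJ/h = 5.7664 kW
Heat supplied = 5.7664 kW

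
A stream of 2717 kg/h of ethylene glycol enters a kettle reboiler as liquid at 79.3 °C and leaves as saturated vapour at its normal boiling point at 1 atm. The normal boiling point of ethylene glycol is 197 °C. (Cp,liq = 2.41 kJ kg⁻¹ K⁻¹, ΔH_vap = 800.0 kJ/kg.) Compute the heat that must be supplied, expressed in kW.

Q = 818 kW

liquid 79.3→197 °C: 283.66 kJ/kg
vaporisation at 197 °C: 800 kJ/kg
Δh = 283.66 + 800 = 1083.7 kJ/kg
Q = ṁ·Δh = 2717 kg/h × 1083.7 kJ/kg = 2.9443e+06 kJ/h
|Q| = 817.86 kW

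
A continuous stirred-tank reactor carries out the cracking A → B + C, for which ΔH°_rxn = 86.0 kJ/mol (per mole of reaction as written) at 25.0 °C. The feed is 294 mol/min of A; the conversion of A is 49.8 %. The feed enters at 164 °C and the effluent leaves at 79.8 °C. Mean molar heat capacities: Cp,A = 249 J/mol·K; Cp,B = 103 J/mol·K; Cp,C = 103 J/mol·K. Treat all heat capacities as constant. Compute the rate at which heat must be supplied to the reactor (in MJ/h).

Extent of reaction ξ = 0.498 × 294 = 146.41 mol/min
Reaction term: ξ·ΔH°_rxn = 146.41 × 86.0 = 12591 kJ/min
Sensible, feed 164→25 °C: -10176 kJ/min
Outlet flows (mol/min): A 147.59, B 146.41, C 146.41
Sensible, products 25→79.8 °C: 3666.7 kJ/min
Q = ΔH = 6082.5 kJ/min = 101.37 kW
Heat supplied = 364.95 MJ/h

Q_in = 365 MJ/h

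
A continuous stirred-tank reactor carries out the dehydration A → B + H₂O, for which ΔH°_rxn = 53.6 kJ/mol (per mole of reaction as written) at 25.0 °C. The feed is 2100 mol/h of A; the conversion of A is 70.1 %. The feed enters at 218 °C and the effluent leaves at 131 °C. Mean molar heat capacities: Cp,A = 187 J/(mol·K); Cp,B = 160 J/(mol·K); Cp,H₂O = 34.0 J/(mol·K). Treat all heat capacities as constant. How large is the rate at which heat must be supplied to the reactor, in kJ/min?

Q_in = 764 kJ/min

Extent of reaction ξ = 0.701 × 2100 = 1472.1 mol/h
Reaction term: ξ·ΔH°_rxn = 1472.1 × 53.6 = 78905 kJ/h
Sensible, feed 218→25 °C: -75791 kJ/h
Outlet flows (mol/h): A 627.9, B 1472.1, H₂O 1472.1
Sensible, products 25→131 °C: 42718 kJ/h
Q = ΔH = 45832 kJ/h = 12.731 kW
Heat supplied = 763.87 kJ/min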